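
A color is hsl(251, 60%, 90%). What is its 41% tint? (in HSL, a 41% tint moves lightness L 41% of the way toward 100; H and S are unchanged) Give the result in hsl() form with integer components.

hsl(251, 60%, 94%)

L moves 41% from 90 toward 100: 90 + 4.1 = 94.1 → 94.
H and S are unchanged.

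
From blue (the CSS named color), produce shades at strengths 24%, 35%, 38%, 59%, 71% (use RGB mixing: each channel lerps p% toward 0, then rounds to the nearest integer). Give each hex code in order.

#0000c2, #0000a6, #00009e, #000069, #00004a

CSS blue is rgb(0, 0, 255).
24%: (0→0, 0→0, 255 − 61.2 = 193.8→194) → #0000c2
35%: (0→0, 0→0, 255 − 89.25 = 165.75→166) → #0000a6
38%: (0→0, 0→0, 255 − 96.9 = 158.1→158) → #00009e
59%: (0→0, 0→0, 255 − 150.45 = 104.55→105) → #000069
71%: (0→0, 0→0, 255 − 181.05 = 73.95→74) → #00004a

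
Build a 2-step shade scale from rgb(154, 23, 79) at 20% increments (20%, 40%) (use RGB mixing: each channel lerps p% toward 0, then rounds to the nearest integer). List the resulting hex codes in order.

#7B123F, #5C0E2F

20%: (154 − 30.8 = 123.2→123, 23 − 4.6 = 18.4→18, 79 − 15.8 = 63.2→63) → #7B123F
40%: (154 − 61.6 = 92.4→92, 23 − 9.2 = 13.8→14, 79 − 31.6 = 47.4→47) → #5C0E2F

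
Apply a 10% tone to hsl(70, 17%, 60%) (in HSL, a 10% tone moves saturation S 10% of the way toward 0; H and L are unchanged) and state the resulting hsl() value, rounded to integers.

S moves 10% from 17 toward 0: 17 − 1.7 = 15.3 → 15.
H and L are unchanged.

hsl(70, 15%, 60%)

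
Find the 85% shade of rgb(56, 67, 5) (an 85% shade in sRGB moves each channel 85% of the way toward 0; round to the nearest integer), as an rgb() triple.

rgb(8, 10, 1)

Per channel, c → c + 0.85(0 − c):
  R: 56 + 0.85×(0−56) = 56 − 47.6 = 8.4 → 8
  G: 67 + 0.85×(0−67) = 67 − 56.95 = 10.05 → 10
  B: 5 + 0.85×(0−5) = 5 − 4.25 = 0.75 → 1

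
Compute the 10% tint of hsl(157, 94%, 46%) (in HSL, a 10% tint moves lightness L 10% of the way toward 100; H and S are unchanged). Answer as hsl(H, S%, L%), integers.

hsl(157, 94%, 51%)

L moves 10% from 46 toward 100: 46 + 5.4 = 51.4 → 51.
H and S are unchanged.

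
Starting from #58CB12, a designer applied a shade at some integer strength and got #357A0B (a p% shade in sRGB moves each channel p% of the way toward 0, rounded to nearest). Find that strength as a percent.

40%

#58CB12 is rgb(88, 203, 18); #357A0B is rgb(53, 122, 11).
On the G channel (widest range): 122 ≈ 203 + (p/100)(0 − 203), so p ≈ 100×(122 − 203)/(0 − 203) = -8100/-203 = 39.90.
p = 40 reproduces all three channels after rounding.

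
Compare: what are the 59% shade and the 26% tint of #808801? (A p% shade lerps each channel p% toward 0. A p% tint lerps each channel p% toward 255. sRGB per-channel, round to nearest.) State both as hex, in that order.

#808801 is rgb(128, 136, 1).
59% shade:
  R: 128 + 0.59×(0−128) = 128 − 75.52 = 52.48 → 52
  G: 136 + 0.59×(0−136) = 136 − 80.24 = 55.76 → 56
  B: 1 + 0.59×(0−1) = 1 − 0.59 = 0.41 → 0
  → #343800
26% tint:
  R: 128 + 0.26×(255−128) = 128 + 33.02 = 161.02 → 161
  G: 136 + 0.26×(255−136) = 136 + 30.94 = 166.94 → 167
  B: 1 + 66.04 = 67.04 → 67
  → #a1a743

#343800, #a1a743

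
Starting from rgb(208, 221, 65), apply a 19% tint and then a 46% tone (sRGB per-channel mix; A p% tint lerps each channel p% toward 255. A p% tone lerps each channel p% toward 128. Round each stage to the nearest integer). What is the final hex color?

A 19% tint moves each channel 19% toward 255:
  R: 208 + 0.19×(255−208) = 208 + 8.93 = 216.93 → 217
  G: 221 + 0.19×(255−221) = 221 + 6.46 = 227.46 → 227
  B: 65 + 36.1 = 101.1 → 101
After the tint: rgb(217, 227, 101) = #D9E365.
Lerp each channel 46% toward 128:
  R: 217 − 40.94 = 176.06 → 176
  G: 227 + 0.46×(128−227) = 227 − 45.54 = 181.46 → 181
  B: 101 + 12.42 = 113.42 → 113
rgb(176, 181, 113) = #B0B571.

#B0B571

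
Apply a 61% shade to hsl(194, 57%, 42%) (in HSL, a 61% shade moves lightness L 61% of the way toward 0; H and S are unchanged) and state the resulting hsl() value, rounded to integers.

hsl(194, 57%, 16%)

L moves 61% from 42 toward 0: 42 − 25.62 = 16.38 → 16.
H and S are unchanged.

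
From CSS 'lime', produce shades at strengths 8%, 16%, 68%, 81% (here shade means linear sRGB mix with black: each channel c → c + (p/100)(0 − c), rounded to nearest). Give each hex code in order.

CSS lime is rgb(0, 255, 0).
8%: (0→0, 255 − 20.4 = 234.6→235, 0→0) → #00EB00
16%: (0→0, 255 − 40.8 = 214.2→214, 0→0) → #00D600
68%: (0→0, 255 − 173.4 = 81.6→82, 0→0) → #005200
81%: (0→0, 255 − 206.55 = 48.45→48, 0→0) → #003000

#00EB00, #00D600, #005200, #003000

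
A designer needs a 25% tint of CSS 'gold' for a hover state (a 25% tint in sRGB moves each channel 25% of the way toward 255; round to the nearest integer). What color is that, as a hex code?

#FFE140

CSS gold is rgb(255, 215, 0).
A 25% tint moves each channel 25% toward 255:
  R: 255 + 0 = 255 → 255
  G: 215 + 10 = 225 → 225
  B: 0 + 0.25×(255−0) = 0 + 63.75 = 63.75 → 64
rgb(255, 225, 64) = #FFE140.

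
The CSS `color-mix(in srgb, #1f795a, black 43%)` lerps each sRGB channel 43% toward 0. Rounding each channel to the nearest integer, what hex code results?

#124533

#1f795a is rgb(31, 121, 90).
A 43% shade moves each channel 43% toward 0:
  R: 31 − 13.33 = 17.67 → 18
  G: 121 + 0.43×(0−121) = 121 − 52.03 = 68.97 → 69
  B: 90 + 0.43×(0−90) = 90 − 38.7 = 51.3 → 51
rgb(18, 69, 51) = #124533.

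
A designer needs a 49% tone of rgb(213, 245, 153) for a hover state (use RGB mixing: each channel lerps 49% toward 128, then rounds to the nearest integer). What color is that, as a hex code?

#ABBC8D

A 49% tone moves each channel 49% toward 128:
  R: 213 − 41.65 = 171.35 → 171
  G: 245 + 0.49×(128−245) = 245 − 57.33 = 187.67 → 188
  B: 153 + 0.49×(128−153) = 153 − 12.25 = 140.75 → 141
rgb(171, 188, 141) = #ABBC8D.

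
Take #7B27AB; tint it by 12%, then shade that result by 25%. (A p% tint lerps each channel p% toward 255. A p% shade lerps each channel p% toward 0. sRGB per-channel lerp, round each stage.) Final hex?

#683188

#7B27AB is rgb(123, 39, 171).
Lerp each channel 12% toward 255:
  R: 123 + 0.12×(255−123) = 123 + 15.84 = 138.84 → 139
  G: 39 + 25.92 = 64.92 → 65
  B: 171 + 0.12×(255−171) = 171 + 10.08 = 181.08 → 181
After the tint: rgb(139, 65, 181) = #8B41B5.
A 25% shade moves each channel 25% toward 0:
  R: 139 + 0.25×(0−139) = 139 − 34.75 = 104.25 → 104
  G: 65 + 0.25×(0−65) = 65 − 16.25 = 48.75 → 49
  B: 181 + 0.25×(0−181) = 181 − 45.25 = 135.75 → 136
rgb(104, 49, 136) = #683188.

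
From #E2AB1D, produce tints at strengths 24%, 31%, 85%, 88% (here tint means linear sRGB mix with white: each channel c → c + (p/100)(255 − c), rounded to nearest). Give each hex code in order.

#E2AB1D is rgb(226, 171, 29).
24%: (226 + 6.96 = 232.96→233, 171 + 20.16 = 191.16→191, 29 + 54.24 = 83.24→83) → #E9BF53
31%: (226 + 8.99 = 234.99→235, 171 + 26.04 = 197.04→197, 29 + 70.06 = 99.06→99) → #EBC563
85%: (226 + 24.65 = 250.65→251, 171 + 71.4 = 242.4→242, 29 + 192.1 = 221.1→221) → #FBF2DD
88%: (226 + 25.52 = 251.52→252, 171 + 73.92 = 244.92→245, 29 + 198.88 = 227.88→228) → #FCF5E4

#E9BF53, #EBC563, #FBF2DD, #FCF5E4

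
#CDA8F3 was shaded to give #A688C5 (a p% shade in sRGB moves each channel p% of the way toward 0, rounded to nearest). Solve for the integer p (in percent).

#CDA8F3 is rgb(205, 168, 243); #A688C5 is rgb(166, 136, 197).
On the B channel (widest range): 197 ≈ 243 + (p/100)(0 − 243), so p ≈ 100×(197 − 243)/(0 − 243) = -4600/-243 = 18.93.
p = 19 reproduces all three channels after rounding.

19%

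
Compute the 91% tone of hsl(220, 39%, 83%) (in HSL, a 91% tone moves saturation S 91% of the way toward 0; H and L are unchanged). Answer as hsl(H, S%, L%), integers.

hsl(220, 4%, 83%)

S moves 91% from 39 toward 0: 39 − 35.49 = 3.51 → 4.
H and L are unchanged.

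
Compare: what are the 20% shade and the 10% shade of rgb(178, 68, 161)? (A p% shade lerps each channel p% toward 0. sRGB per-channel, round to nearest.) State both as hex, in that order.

#8E3681, #A03D91

20% shade:
  R: 178 + 0.2×(0−178) = 178 − 35.6 = 142.4 → 142
  G: 68 − 13.6 = 54.4 → 54
  B: 161 − 32.2 = 128.8 → 129
  → #8E3681
10% shade:
  R: 178 + 0.1×(0−178) = 178 − 17.8 = 160.2 → 160
  G: 68 − 6.8 = 61.2 → 61
  B: 161 − 16.1 = 144.9 → 145
  → #A03D91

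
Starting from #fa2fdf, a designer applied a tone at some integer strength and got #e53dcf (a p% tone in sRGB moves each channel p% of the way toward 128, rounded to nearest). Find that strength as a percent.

17%

#fa2fdf is rgb(250, 47, 223); #e53dcf is rgb(229, 61, 207).
On the R channel (widest range): 229 ≈ 250 + (p/100)(128 − 250), so p ≈ 100×(229 − 250)/(128 − 250) = -2100/-122 = 17.21.
p = 17 reproduces all three channels after rounding.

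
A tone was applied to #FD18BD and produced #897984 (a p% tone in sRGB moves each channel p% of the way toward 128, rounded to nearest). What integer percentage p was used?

93%

#FD18BD is rgb(253, 24, 189); #897984 is rgb(137, 121, 132).
On the R channel (widest range): 137 ≈ 253 + (p/100)(128 − 253), so p ≈ 100×(137 − 253)/(128 − 253) = -11600/-125 = 92.80.
p = 93 reproduces all three channels after rounding.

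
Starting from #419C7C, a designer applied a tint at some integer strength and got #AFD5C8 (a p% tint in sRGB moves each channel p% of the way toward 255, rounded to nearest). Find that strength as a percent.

58%

#419C7C is rgb(65, 156, 124); #AFD5C8 is rgb(175, 213, 200).
On the R channel (widest range): 175 ≈ 65 + (p/100)(255 − 65), so p ≈ 100×(175 − 65)/(255 − 65) = 11000/190 = 57.89.
p = 58 reproduces all three channels after rounding.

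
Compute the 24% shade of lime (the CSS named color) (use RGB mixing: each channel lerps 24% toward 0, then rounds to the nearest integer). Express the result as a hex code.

CSS lime is rgb(0, 255, 0).
Lerp each channel 24% toward 0:
  R: 0 + 0.24×(0−0) = 0 + 0 = 0 → 0
  G: 255 + 0.24×(0−255) = 255 − 61.2 = 193.8 → 194
  B: 0 + 0.24×(0−0) = 0 + 0 = 0 → 0
rgb(0, 194, 0) = #00c200.

#00c200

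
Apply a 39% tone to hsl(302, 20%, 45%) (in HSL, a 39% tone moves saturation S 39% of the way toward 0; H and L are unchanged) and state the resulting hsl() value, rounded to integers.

hsl(302, 12%, 45%)

S moves 39% from 20 toward 0: 20 − 7.8 = 12.2 → 12.
H and L are unchanged.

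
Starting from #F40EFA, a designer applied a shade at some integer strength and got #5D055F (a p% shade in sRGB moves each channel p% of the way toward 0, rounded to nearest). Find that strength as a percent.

62%

#F40EFA is rgb(244, 14, 250); #5D055F is rgb(93, 5, 95).
On the B channel (widest range): 95 ≈ 250 + (p/100)(0 − 250), so p ≈ 100×(95 − 250)/(0 − 250) = -15500/-250 = 62.00.
p = 62 reproduces all three channels after rounding.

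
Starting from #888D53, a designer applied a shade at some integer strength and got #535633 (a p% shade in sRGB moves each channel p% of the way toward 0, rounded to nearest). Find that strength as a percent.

#888D53 is rgb(136, 141, 83); #535633 is rgb(83, 86, 51).
On the G channel (widest range): 86 ≈ 141 + (p/100)(0 − 141), so p ≈ 100×(86 − 141)/(0 − 141) = -5500/-141 = 39.01.
p = 39 reproduces all three channels after rounding.

39%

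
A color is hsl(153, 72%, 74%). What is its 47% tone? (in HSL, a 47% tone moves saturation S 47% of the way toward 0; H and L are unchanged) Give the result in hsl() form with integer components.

hsl(153, 38%, 74%)

S moves 47% from 72 toward 0: 72 − 33.84 = 38.16 → 38.
H and L are unchanged.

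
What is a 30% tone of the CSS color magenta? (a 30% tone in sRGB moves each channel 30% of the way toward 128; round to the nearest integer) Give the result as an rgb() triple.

CSS magenta is rgb(255, 0, 255).
Lerp each channel 30% toward 128:
  R: 255 + 0.3×(128−255) = 255 − 38.1 = 216.9 → 217
  G: 0 + 0.3×(128−0) = 0 + 38.4 = 38.4 → 38
  B: 255 − 38.1 = 216.9 → 217

rgb(217, 38, 217)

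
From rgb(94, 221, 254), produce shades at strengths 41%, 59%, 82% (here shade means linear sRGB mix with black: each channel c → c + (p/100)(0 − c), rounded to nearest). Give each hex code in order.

41%: (94 − 38.54 = 55.46→55, 221 − 90.61 = 130.39→130, 254 − 104.14 = 149.86→150) → #378296
59%: (94 − 55.46 = 38.54→39, 221 − 130.39 = 90.61→91, 254 − 149.86 = 104.14→104) → #275B68
82%: (94 − 77.08 = 16.92→17, 221 − 181.22 = 39.78→40, 254 − 208.28 = 45.72→46) → #11282E

#378296, #275B68, #11282E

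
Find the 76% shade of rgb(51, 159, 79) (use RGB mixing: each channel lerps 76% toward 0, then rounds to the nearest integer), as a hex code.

Lerp each channel 76% toward 0:
  R: 51 − 38.76 = 12.24 → 12
  G: 159 − 120.84 = 38.16 → 38
  B: 79 − 60.04 = 18.96 → 19
rgb(12, 38, 19) = #0C2613.

#0C2613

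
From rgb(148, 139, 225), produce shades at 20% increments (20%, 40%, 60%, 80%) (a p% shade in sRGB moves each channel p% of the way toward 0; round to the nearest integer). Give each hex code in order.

#766fb4, #595387, #3b385a, #1e1c2d

20%: (148 − 29.6 = 118.4→118, 139 − 27.8 = 111.2→111, 225 − 45 = 180→180) → #766fb4
40%: (148 − 59.2 = 88.8→89, 139 − 55.6 = 83.4→83, 225 − 90 = 135→135) → #595387
60%: (148 − 88.8 = 59.2→59, 139 − 83.4 = 55.6→56, 225 − 135 = 90→90) → #3b385a
80%: (148 − 118.4 = 29.6→30, 139 − 111.2 = 27.8→28, 225 − 180 = 45→45) → #1e1c2d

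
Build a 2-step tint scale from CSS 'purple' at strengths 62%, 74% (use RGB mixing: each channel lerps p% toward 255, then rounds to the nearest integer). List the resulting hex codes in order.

#cf9ecf, #debdde

CSS purple is rgb(128, 0, 128).
62%: (128 + 78.74 = 206.74→207, 0 + 158.1 = 158.1→158, 128 + 78.74 = 206.74→207) → #cf9ecf
74%: (128 + 93.98 = 221.98→222, 0 + 188.7 = 188.7→189, 128 + 93.98 = 221.98→222) → #debdde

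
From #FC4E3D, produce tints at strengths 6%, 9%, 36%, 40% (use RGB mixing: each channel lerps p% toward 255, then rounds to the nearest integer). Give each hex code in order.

#FC5949, #FC5E4E, #FD8E83, #FD958B

#FC4E3D is rgb(252, 78, 61).
6%: (252→252, 78 + 10.62 = 88.62→89, 61 + 11.64 = 72.64→73) → #FC5949
9%: (252→252, 78 + 15.93 = 93.93→94, 61 + 17.46 = 78.46→78) → #FC5E4E
36%: (252 + 1.08 = 253.08→253, 78 + 63.72 = 141.72→142, 61 + 69.84 = 130.84→131) → #FD8E83
40%: (252 + 1.2 = 253.2→253, 78 + 70.8 = 148.8→149, 61 + 77.6 = 138.6→139) → #FD958B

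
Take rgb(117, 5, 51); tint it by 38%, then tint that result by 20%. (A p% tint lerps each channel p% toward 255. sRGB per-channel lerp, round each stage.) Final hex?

#BA839A

Lerp each channel 38% toward 255:
  R: 117 + 0.38×(255−117) = 117 + 52.44 = 169.44 → 169
  G: 5 + 0.38×(255−5) = 5 + 95 = 100 → 100
  B: 51 + 0.38×(255−51) = 51 + 77.52 = 128.52 → 129
After the tint: rgb(169, 100, 129) = #A96481.
Per channel, c → c + 0.2(255 − c):
  R: 169 + 0.2×(255−169) = 169 + 17.2 = 186.2 → 186
  G: 100 + 0.2×(255−100) = 100 + 31 = 131 → 131
  B: 129 + 0.2×(255−129) = 129 + 25.2 = 154.2 → 154
rgb(186, 131, 154) = #BA839A.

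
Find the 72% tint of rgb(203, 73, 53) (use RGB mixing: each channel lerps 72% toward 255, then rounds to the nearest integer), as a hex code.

#F0CCC6

Per channel, c → c + 0.72(255 − c):
  R: 203 + 37.44 = 240.44 → 240
  G: 73 + 131.04 = 204.04 → 204
  B: 53 + 0.72×(255−53) = 53 + 145.44 = 198.44 → 198
rgb(240, 204, 198) = #F0CCC6.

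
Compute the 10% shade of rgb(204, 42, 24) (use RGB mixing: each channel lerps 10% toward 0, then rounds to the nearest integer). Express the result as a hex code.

#B82616

A 10% shade moves each channel 10% toward 0:
  R: 204 + 0.1×(0−204) = 204 − 20.4 = 183.6 → 184
  G: 42 + 0.1×(0−42) = 42 − 4.2 = 37.8 → 38
  B: 24 − 2.4 = 21.6 → 22
rgb(184, 38, 22) = #B82616.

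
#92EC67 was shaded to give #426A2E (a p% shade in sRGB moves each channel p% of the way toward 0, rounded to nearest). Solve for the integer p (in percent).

#92EC67 is rgb(146, 236, 103); #426A2E is rgb(66, 106, 46).
On the G channel (widest range): 106 ≈ 236 + (p/100)(0 − 236), so p ≈ 100×(106 − 236)/(0 − 236) = -13000/-236 = 55.08.
p = 55 reproduces all three channels after rounding.

55%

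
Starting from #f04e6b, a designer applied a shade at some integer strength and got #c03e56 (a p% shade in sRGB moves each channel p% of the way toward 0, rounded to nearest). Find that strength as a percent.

#f04e6b is rgb(240, 78, 107); #c03e56 is rgb(192, 62, 86).
On the R channel (widest range): 192 ≈ 240 + (p/100)(0 − 240), so p ≈ 100×(192 − 240)/(0 − 240) = -4800/-240 = 20.00.
p = 20 reproduces all three channels after rounding.

20%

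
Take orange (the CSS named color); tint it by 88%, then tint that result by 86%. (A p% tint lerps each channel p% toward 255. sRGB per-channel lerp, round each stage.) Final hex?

CSS orange is rgb(255, 165, 0).
An 88% tint moves each channel 88% toward 255:
  R: 255 + 0.88×(255−255) = 255 + 0 = 255 → 255
  G: 165 + 0.88×(255−165) = 165 + 79.2 = 244.2 → 244
  B: 0 + 0.88×(255−0) = 0 + 224.4 = 224.4 → 224
After the tint: rgb(255, 244, 224) = #FFF4E0.
An 86% tint moves each channel 86% toward 255:
  R: 255 + 0.86×(255−255) = 255 + 0 = 255 → 255
  G: 244 + 9.46 = 253.46 → 253
  B: 224 + 26.66 = 250.66 → 251
rgb(255, 253, 251) = #FFFDFB.

#FFFDFB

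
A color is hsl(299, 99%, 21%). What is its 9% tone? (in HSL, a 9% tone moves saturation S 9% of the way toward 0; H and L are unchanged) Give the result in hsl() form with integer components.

hsl(299, 90%, 21%)

S moves 9% from 99 toward 0: 99 − 8.91 = 90.09 → 90.
H and L are unchanged.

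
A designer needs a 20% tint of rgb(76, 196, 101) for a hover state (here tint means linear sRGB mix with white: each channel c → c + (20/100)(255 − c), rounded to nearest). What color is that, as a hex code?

Lerp each channel 20% toward 255:
  R: 76 + 0.2×(255−76) = 76 + 35.8 = 111.8 → 112
  G: 196 + 11.8 = 207.8 → 208
  B: 101 + 30.8 = 131.8 → 132
rgb(112, 208, 132) = #70d084.

#70d084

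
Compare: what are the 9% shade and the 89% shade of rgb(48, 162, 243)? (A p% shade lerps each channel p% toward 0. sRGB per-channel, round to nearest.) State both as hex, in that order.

9% shade:
  R: 48 + 0.09×(0−48) = 48 − 4.32 = 43.68 → 44
  G: 162 − 14.58 = 147.42 → 147
  B: 243 + 0.09×(0−243) = 243 − 21.87 = 221.13 → 221
  → #2C93DD
89% shade:
  R: 48 + 0.89×(0−48) = 48 − 42.72 = 5.28 → 5
  G: 162 − 144.18 = 17.82 → 18
  B: 243 − 216.27 = 26.73 → 27
  → #05121B

#2C93DD, #05121B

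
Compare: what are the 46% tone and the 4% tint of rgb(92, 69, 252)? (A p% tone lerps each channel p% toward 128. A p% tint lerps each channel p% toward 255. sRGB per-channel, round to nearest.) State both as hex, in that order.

#6D60C3, #634CFC

46% tone:
  R: 92 + 16.56 = 108.56 → 109
  G: 69 + 27.14 = 96.14 → 96
  B: 252 + 0.46×(128−252) = 252 − 57.04 = 194.96 → 195
  → #6D60C3
4% tint:
  R: 92 + 6.52 = 98.52 → 99
  G: 69 + 0.04×(255−69) = 69 + 7.44 = 76.44 → 76
  B: 252 + 0.04×(255−252) = 252 + 0.12 = 252.12 → 252
  → #634CFC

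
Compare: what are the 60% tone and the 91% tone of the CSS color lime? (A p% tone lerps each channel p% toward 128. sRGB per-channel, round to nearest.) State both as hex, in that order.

#4DB34D, #748B74

CSS lime is rgb(0, 255, 0).
60% tone:
  R: 0 + 76.8 = 76.8 → 77
  G: 255 − 76.2 = 178.8 → 179
  B: 0 + 76.8 = 76.8 → 77
  → #4DB34D
91% tone:
  R: 0 + 0.91×(128−0) = 0 + 116.48 = 116.48 → 116
  G: 255 + 0.91×(128−255) = 255 − 115.57 = 139.43 → 139
  B: 0 + 0.91×(128−0) = 0 + 116.48 = 116.48 → 116
  → #748B74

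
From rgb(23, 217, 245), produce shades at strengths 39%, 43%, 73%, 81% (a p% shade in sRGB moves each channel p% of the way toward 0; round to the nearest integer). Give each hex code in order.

39%: (23 − 8.97 = 14.03→14, 217 − 84.63 = 132.37→132, 245 − 95.55 = 149.45→149) → #0E8495
43%: (23 − 9.89 = 13.11→13, 217 − 93.31 = 123.69→124, 245 − 105.35 = 139.65→140) → #0D7C8C
73%: (23 − 16.79 = 6.21→6, 217 − 158.41 = 58.59→59, 245 − 178.85 = 66.15→66) → #063B42
81%: (23 − 18.63 = 4.37→4, 217 − 175.77 = 41.23→41, 245 − 198.45 = 46.55→47) → #04292F

#0E8495, #0D7C8C, #063B42, #04292F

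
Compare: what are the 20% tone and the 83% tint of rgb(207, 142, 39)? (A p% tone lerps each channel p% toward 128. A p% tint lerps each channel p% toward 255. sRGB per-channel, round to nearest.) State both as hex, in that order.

#BF8B39, #F7ECDA

20% tone:
  R: 207 + 0.2×(128−207) = 207 − 15.8 = 191.2 → 191
  G: 142 + 0.2×(128−142) = 142 − 2.8 = 139.2 → 139
  B: 39 + 17.8 = 56.8 → 57
  → #BF8B39
83% tint:
  R: 207 + 0.83×(255−207) = 207 + 39.84 = 246.84 → 247
  G: 142 + 0.83×(255−142) = 142 + 93.79 = 235.79 → 236
  B: 39 + 0.83×(255−39) = 39 + 179.28 = 218.28 → 218
  → #F7ECDA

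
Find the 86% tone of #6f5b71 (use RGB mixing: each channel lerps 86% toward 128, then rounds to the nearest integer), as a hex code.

#6f5b71 is rgb(111, 91, 113).
Lerp each channel 86% toward 128:
  R: 111 + 0.86×(128−111) = 111 + 14.62 = 125.62 → 126
  G: 91 + 0.86×(128−91) = 91 + 31.82 = 122.82 → 123
  B: 113 + 0.86×(128−113) = 113 + 12.9 = 125.9 → 126
rgb(126, 123, 126) = #7e7b7e.

#7e7b7e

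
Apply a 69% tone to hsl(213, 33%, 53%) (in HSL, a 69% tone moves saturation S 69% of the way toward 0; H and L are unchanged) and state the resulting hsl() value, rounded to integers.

S moves 69% from 33 toward 0: 33 − 22.77 = 10.23 → 10.
H and L are unchanged.

hsl(213, 10%, 53%)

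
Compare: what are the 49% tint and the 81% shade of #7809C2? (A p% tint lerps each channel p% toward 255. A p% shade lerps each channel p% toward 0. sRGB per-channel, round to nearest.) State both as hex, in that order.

#7809C2 is rgb(120, 9, 194).
49% tint:
  R: 120 + 0.49×(255−120) = 120 + 66.15 = 186.15 → 186
  G: 9 + 0.49×(255−9) = 9 + 120.54 = 129.54 → 130
  B: 194 + 29.89 = 223.89 → 224
  → #BA82E0
81% shade:
  R: 120 + 0.81×(0−120) = 120 − 97.2 = 22.8 → 23
  G: 9 + 0.81×(0−9) = 9 − 7.29 = 1.71 → 2
  B: 194 + 0.81×(0−194) = 194 − 157.14 = 36.86 → 37
  → #170225

#BA82E0, #170225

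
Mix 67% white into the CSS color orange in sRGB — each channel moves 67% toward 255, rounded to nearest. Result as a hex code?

CSS orange is rgb(255, 165, 0).
Per channel, c → c + 0.67(255 − c):
  R: 255 + 0.67×(255−255) = 255 + 0 = 255 → 255
  G: 165 + 0.67×(255−165) = 165 + 60.3 = 225.3 → 225
  B: 0 + 170.85 = 170.85 → 171
rgb(255, 225, 171) = #FFE1AB.

#FFE1AB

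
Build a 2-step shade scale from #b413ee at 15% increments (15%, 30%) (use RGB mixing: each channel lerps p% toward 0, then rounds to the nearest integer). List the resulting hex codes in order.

#b413ee is rgb(180, 19, 238).
15%: (180 − 27 = 153→153, 19 − 2.85 = 16.15→16, 238 − 35.7 = 202.3→202) → #9910ca
30%: (180 − 54 = 126→126, 19 − 5.7 = 13.3→13, 238 − 71.4 = 166.6→167) → #7e0da7

#9910ca, #7e0da7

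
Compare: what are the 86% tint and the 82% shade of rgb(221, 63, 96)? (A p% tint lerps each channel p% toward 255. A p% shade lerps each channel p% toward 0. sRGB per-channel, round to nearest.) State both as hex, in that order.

#FAE4E9, #280B11

86% tint:
  R: 221 + 29.24 = 250.24 → 250
  G: 63 + 165.12 = 228.12 → 228
  B: 96 + 136.74 = 232.74 → 233
  → #FAE4E9
82% shade:
  R: 221 − 181.22 = 39.78 → 40
  G: 63 + 0.82×(0−63) = 63 − 51.66 = 11.34 → 11
  B: 96 + 0.82×(0−96) = 96 − 78.72 = 17.28 → 17
  → #280B11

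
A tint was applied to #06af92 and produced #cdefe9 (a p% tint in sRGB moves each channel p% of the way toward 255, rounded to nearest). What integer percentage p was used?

80%

#06af92 is rgb(6, 175, 146); #cdefe9 is rgb(205, 239, 233).
On the R channel (widest range): 205 ≈ 6 + (p/100)(255 − 6), so p ≈ 100×(205 − 6)/(255 − 6) = 19900/249 = 79.92.
p = 80 reproduces all three channels after rounding.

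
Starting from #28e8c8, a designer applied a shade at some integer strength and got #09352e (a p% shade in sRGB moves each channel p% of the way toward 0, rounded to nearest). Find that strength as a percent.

#28e8c8 is rgb(40, 232, 200); #09352e is rgb(9, 53, 46).
On the G channel (widest range): 53 ≈ 232 + (p/100)(0 − 232), so p ≈ 100×(53 − 232)/(0 − 232) = -17900/-232 = 77.16.
p = 77 reproduces all three channels after rounding.

77%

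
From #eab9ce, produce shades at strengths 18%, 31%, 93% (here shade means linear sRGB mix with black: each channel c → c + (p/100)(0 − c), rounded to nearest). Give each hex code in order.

#eab9ce is rgb(234, 185, 206).
18%: (234 − 42.12 = 191.88→192, 185 − 33.3 = 151.7→152, 206 − 37.08 = 168.92→169) → #c098a9
31%: (234 − 72.54 = 161.46→161, 185 − 57.35 = 127.65→128, 206 − 63.86 = 142.14→142) → #a1808e
93%: (234 − 217.62 = 16.38→16, 185 − 172.05 = 12.95→13, 206 − 191.58 = 14.42→14) → #100d0e

#c098a9, #a1808e, #100d0e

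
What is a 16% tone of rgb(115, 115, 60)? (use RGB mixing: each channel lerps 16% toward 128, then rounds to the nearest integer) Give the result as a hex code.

Lerp each channel 16% toward 128:
  R: 115 + 2.08 = 117.08 → 117
  G: 115 + 2.08 = 117.08 → 117
  B: 60 + 10.88 = 70.88 → 71
rgb(117, 117, 71) = #757547.

#757547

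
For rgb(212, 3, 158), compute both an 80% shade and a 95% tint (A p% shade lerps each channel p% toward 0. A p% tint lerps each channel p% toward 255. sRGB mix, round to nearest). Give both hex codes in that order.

80% shade:
  R: 212 + 0.8×(0−212) = 212 − 169.6 = 42.4 → 42
  G: 3 − 2.4 = 0.6 → 1
  B: 158 + 0.8×(0−158) = 158 − 126.4 = 31.6 → 32
  → #2A0120
95% tint:
  R: 212 + 0.95×(255−212) = 212 + 40.85 = 252.85 → 253
  G: 3 + 0.95×(255−3) = 3 + 239.4 = 242.4 → 242
  B: 158 + 0.95×(255−158) = 158 + 92.15 = 250.15 → 250
  → #FDF2FA

#2A0120, #FDF2FA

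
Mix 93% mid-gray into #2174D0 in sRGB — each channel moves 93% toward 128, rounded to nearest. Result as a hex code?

#2174D0 is rgb(33, 116, 208).
A 93% tone moves each channel 93% toward 128:
  R: 33 + 88.35 = 121.35 → 121
  G: 116 + 11.16 = 127.16 → 127
  B: 208 − 74.4 = 133.6 → 134
rgb(121, 127, 134) = #797F86.

#797F86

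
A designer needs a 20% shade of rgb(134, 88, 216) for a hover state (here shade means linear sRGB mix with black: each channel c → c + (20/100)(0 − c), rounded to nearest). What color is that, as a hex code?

#6B46AD

Lerp each channel 20% toward 0:
  R: 134 + 0.2×(0−134) = 134 − 26.8 = 107.2 → 107
  G: 88 − 17.6 = 70.4 → 70
  B: 216 + 0.2×(0−216) = 216 − 43.2 = 172.8 → 173
rgb(107, 70, 173) = #6B46AD.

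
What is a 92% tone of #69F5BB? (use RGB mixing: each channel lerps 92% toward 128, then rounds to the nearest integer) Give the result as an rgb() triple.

rgb(126, 137, 133)

#69F5BB is rgb(105, 245, 187).
Per channel, c → c + 0.92(128 − c):
  R: 105 + 21.16 = 126.16 → 126
  G: 245 + 0.92×(128−245) = 245 − 107.64 = 137.36 → 137
  B: 187 + 0.92×(128−187) = 187 − 54.28 = 132.72 → 133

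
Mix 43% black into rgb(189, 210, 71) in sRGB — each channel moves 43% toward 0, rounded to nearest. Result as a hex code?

#6c7828

Per channel, c → c + 0.43(0 − c):
  R: 189 + 0.43×(0−189) = 189 − 81.27 = 107.73 → 108
  G: 210 + 0.43×(0−210) = 210 − 90.3 = 119.7 → 120
  B: 71 − 30.53 = 40.47 → 40
rgb(108, 120, 40) = #6c7828.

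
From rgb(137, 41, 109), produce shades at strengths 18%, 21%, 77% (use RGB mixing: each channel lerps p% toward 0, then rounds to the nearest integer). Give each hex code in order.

#702259, #6c2056, #200919

18%: (137 − 24.66 = 112.34→112, 41 − 7.38 = 33.62→34, 109 − 19.62 = 89.38→89) → #702259
21%: (137 − 28.77 = 108.23→108, 41 − 8.61 = 32.39→32, 109 − 22.89 = 86.11→86) → #6c2056
77%: (137 − 105.49 = 31.51→32, 41 − 31.57 = 9.43→9, 109 − 83.93 = 25.07→25) → #200919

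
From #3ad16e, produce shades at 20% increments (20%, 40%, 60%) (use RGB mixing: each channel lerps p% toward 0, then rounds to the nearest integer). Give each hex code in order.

#2ea758, #237d42, #17542c

#3ad16e is rgb(58, 209, 110).
20%: (58 − 11.6 = 46.4→46, 209 − 41.8 = 167.2→167, 110 − 22 = 88→88) → #2ea758
40%: (58 − 23.2 = 34.8→35, 209 − 83.6 = 125.4→125, 110 − 44 = 66→66) → #237d42
60%: (58 − 34.8 = 23.2→23, 209 − 125.4 = 83.6→84, 110 − 66 = 44→44) → #17542c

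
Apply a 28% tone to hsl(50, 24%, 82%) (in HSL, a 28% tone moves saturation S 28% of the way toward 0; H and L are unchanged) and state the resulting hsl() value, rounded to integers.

hsl(50, 17%, 82%)

S moves 28% from 24 toward 0: 24 − 6.72 = 17.28 → 17.
H and L are unchanged.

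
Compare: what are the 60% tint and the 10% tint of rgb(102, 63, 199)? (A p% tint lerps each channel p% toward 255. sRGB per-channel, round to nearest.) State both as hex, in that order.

#c2b2e9, #7552cd

60% tint:
  R: 102 + 91.8 = 193.8 → 194
  G: 63 + 115.2 = 178.2 → 178
  B: 199 + 0.6×(255−199) = 199 + 33.6 = 232.6 → 233
  → #c2b2e9
10% tint:
  R: 102 + 15.3 = 117.3 → 117
  G: 63 + 0.1×(255−63) = 63 + 19.2 = 82.2 → 82
  B: 199 + 0.1×(255−199) = 199 + 5.6 = 204.6 → 205
  → #7552cd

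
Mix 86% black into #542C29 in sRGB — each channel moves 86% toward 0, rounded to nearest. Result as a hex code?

#542C29 is rgb(84, 44, 41).
An 86% shade moves each channel 86% toward 0:
  R: 84 + 0.86×(0−84) = 84 − 72.24 = 11.76 → 12
  G: 44 + 0.86×(0−44) = 44 − 37.84 = 6.16 → 6
  B: 41 + 0.86×(0−41) = 41 − 35.26 = 5.74 → 6
rgb(12, 6, 6) = #0C0606.

#0C0606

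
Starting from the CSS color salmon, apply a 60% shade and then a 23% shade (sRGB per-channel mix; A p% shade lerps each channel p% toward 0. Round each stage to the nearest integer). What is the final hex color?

CSS salmon is rgb(250, 128, 114).
Per channel, c → c + 0.6(0 − c):
  R: 250 − 150 = 100 → 100
  G: 128 − 76.8 = 51.2 → 51
  B: 114 + 0.6×(0−114) = 114 − 68.4 = 45.6 → 46
After the shade: rgb(100, 51, 46) = #64332E.
A 23% shade moves each channel 23% toward 0:
  R: 100 + 0.23×(0−100) = 100 − 23 = 77 → 77
  G: 51 + 0.23×(0−51) = 51 − 11.73 = 39.27 → 39
  B: 46 + 0.23×(0−46) = 46 − 10.58 = 35.42 → 35
rgb(77, 39, 35) = #4D2723.

#4D2723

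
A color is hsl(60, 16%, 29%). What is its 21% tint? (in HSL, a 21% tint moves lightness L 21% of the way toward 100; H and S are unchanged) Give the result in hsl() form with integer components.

hsl(60, 16%, 44%)

L moves 21% from 29 toward 100: 29 + 14.91 = 43.91 → 44.
H and S are unchanged.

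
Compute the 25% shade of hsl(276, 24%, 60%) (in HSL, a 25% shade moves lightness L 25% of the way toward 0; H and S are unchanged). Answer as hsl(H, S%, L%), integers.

hsl(276, 24%, 45%)

L moves 25% from 60 toward 0: 60 − 15 = 45 → 45.
H and S are unchanged.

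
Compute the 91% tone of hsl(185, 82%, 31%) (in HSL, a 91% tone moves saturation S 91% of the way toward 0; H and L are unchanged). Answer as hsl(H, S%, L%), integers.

hsl(185, 7%, 31%)

S moves 91% from 82 toward 0: 82 − 74.62 = 7.38 → 7.
H and L are unchanged.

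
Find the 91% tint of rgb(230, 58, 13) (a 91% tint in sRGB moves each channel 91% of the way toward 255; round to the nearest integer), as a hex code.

Per channel, c → c + 0.91(255 − c):
  R: 230 + 22.75 = 252.75 → 253
  G: 58 + 0.91×(255−58) = 58 + 179.27 = 237.27 → 237
  B: 13 + 0.91×(255−13) = 13 + 220.22 = 233.22 → 233
rgb(253, 237, 233) = #FDEDE9.

#FDEDE9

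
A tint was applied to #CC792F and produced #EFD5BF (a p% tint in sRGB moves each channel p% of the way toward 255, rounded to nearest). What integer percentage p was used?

69%

#CC792F is rgb(204, 121, 47); #EFD5BF is rgb(239, 213, 191).
On the B channel (widest range): 191 ≈ 47 + (p/100)(255 − 47), so p ≈ 100×(191 − 47)/(255 − 47) = 14400/208 = 69.23.
p = 69 reproduces all three channels after rounding.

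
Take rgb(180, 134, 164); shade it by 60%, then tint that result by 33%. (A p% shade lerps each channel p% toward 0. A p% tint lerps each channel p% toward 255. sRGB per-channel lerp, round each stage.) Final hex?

#847880

A 60% shade moves each channel 60% toward 0:
  R: 180 + 0.6×(0−180) = 180 − 108 = 72 → 72
  G: 134 + 0.6×(0−134) = 134 − 80.4 = 53.6 → 54
  B: 164 + 0.6×(0−164) = 164 − 98.4 = 65.6 → 66
After the shade: rgb(72, 54, 66) = #483642.
A 33% tint moves each channel 33% toward 255:
  R: 72 + 0.33×(255−72) = 72 + 60.39 = 132.39 → 132
  G: 54 + 66.33 = 120.33 → 120
  B: 66 + 0.33×(255−66) = 66 + 62.37 = 128.37 → 128
rgb(132, 120, 128) = #847880.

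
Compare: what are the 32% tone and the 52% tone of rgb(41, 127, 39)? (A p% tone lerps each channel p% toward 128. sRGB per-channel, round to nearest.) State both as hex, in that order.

32% tone:
  R: 41 + 0.32×(128−41) = 41 + 27.84 = 68.84 → 69
  G: 127 + 0.32×(128−127) = 127 + 0.32 = 127.32 → 127
  B: 39 + 0.32×(128−39) = 39 + 28.48 = 67.48 → 67
  → #457F43
52% tone:
  R: 41 + 0.52×(128−41) = 41 + 45.24 = 86.24 → 86
  G: 127 + 0.52 = 127.52 → 128
  B: 39 + 0.52×(128−39) = 39 + 46.28 = 85.28 → 85
  → #568055

#457F43, #568055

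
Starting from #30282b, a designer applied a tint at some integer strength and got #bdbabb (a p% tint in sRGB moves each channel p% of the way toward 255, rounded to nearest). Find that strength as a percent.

#30282b is rgb(48, 40, 43); #bdbabb is rgb(189, 186, 187).
On the G channel (widest range): 186 ≈ 40 + (p/100)(255 − 40), so p ≈ 100×(186 − 40)/(255 − 40) = 14600/215 = 67.91.
p = 68 reproduces all three channels after rounding.

68%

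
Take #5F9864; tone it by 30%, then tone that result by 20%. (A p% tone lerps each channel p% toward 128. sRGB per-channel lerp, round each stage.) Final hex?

#5F9864 is rgb(95, 152, 100).
Per channel, c → c + 0.3(128 − c):
  R: 95 + 0.3×(128−95) = 95 + 9.9 = 104.9 → 105
  G: 152 − 7.2 = 144.8 → 145
  B: 100 + 0.3×(128−100) = 100 + 8.4 = 108.4 → 108
After the tone: rgb(105, 145, 108) = #69916C.
A 20% tone moves each channel 20% toward 128:
  R: 105 + 0.2×(128−105) = 105 + 4.6 = 109.6 → 110
  G: 145 + 0.2×(128−145) = 145 − 3.4 = 141.6 → 142
  B: 108 + 4 = 112 → 112
rgb(110, 142, 112) = #6E8E70.

#6E8E70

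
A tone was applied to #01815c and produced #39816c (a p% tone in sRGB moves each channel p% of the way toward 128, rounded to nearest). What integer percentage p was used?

#01815c is rgb(1, 129, 92); #39816c is rgb(57, 129, 108).
On the R channel (widest range): 57 ≈ 1 + (p/100)(128 − 1), so p ≈ 100×(57 − 1)/(128 − 1) = 5600/127 = 44.09.
p = 44 reproduces all three channels after rounding.

44%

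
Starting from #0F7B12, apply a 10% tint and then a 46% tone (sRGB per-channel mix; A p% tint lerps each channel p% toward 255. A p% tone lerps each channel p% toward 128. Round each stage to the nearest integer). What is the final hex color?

#0F7B12 is rgb(15, 123, 18).
Lerp each channel 10% toward 255:
  R: 15 + 0.1×(255−15) = 15 + 24 = 39 → 39
  G: 123 + 0.1×(255−123) = 123 + 13.2 = 136.2 → 136
  B: 18 + 0.1×(255−18) = 18 + 23.7 = 41.7 → 42
After the tint: rgb(39, 136, 42) = #27882A.
A 46% tone moves each channel 46% toward 128:
  R: 39 + 40.94 = 79.94 → 80
  G: 136 + 0.46×(128−136) = 136 − 3.68 = 132.32 → 132
  B: 42 + 39.56 = 81.56 → 82
rgb(80, 132, 82) = #508452.

#508452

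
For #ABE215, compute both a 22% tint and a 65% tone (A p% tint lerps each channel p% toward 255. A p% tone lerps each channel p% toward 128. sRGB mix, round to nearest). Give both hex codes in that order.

#BDE848, #8FA25B

#ABE215 is rgb(171, 226, 21).
22% tint:
  R: 171 + 0.22×(255−171) = 171 + 18.48 = 189.48 → 189
  G: 226 + 0.22×(255−226) = 226 + 6.38 = 232.38 → 232
  B: 21 + 0.22×(255−21) = 21 + 51.48 = 72.48 → 72
  → #BDE848
65% tone:
  R: 171 − 27.95 = 143.05 → 143
  G: 226 − 63.7 = 162.3 → 162
  B: 21 + 0.65×(128−21) = 21 + 69.55 = 90.55 → 91
  → #8FA25B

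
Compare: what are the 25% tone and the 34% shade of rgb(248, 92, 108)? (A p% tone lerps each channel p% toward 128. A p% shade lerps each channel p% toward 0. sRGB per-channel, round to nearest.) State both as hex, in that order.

25% tone:
  R: 248 + 0.25×(128−248) = 248 − 30 = 218 → 218
  G: 92 + 0.25×(128−92) = 92 + 9 = 101 → 101
  B: 108 + 0.25×(128−108) = 108 + 5 = 113 → 113
  → #DA6571
34% shade:
  R: 248 + 0.34×(0−248) = 248 − 84.32 = 163.68 → 164
  G: 92 − 31.28 = 60.72 → 61
  B: 108 − 36.72 = 71.28 → 71
  → #A43D47

#DA6571, #A43D47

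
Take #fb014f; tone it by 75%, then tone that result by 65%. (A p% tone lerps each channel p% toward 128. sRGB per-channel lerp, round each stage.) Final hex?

#8b757c

#fb014f is rgb(251, 1, 79).
Lerp each channel 75% toward 128:
  R: 251 + 0.75×(128−251) = 251 − 92.25 = 158.75 → 159
  G: 1 + 95.25 = 96.25 → 96
  B: 79 + 36.75 = 115.75 → 116
After the tone: rgb(159, 96, 116) = #9f6074.
Per channel, c → c + 0.65(128 − c):
  R: 159 + 0.65×(128−159) = 159 − 20.15 = 138.85 → 139
  G: 96 + 20.8 = 116.8 → 117
  B: 116 + 0.65×(128−116) = 116 + 7.8 = 123.8 → 124
rgb(139, 117, 124) = #8b757c.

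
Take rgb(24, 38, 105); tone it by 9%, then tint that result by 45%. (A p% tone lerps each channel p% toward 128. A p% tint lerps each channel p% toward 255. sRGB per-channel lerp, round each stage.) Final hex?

#858CAE

Per channel, c → c + 0.09(128 − c):
  R: 24 + 0.09×(128−24) = 24 + 9.36 = 33.36 → 33
  G: 38 + 8.1 = 46.1 → 46
  B: 105 + 0.09×(128−105) = 105 + 2.07 = 107.07 → 107
After the tone: rgb(33, 46, 107) = #212E6B.
Lerp each channel 45% toward 255:
  R: 33 + 99.9 = 132.9 → 133
  G: 46 + 94.05 = 140.05 → 140
  B: 107 + 0.45×(255−107) = 107 + 66.6 = 173.6 → 174
rgb(133, 140, 174) = #858CAE.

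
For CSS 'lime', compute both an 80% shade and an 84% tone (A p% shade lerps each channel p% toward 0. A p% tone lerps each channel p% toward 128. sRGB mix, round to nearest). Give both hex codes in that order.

#003300, #6C946C

CSS lime is rgb(0, 255, 0).
80% shade:
  R: 0 + 0.8×(0−0) = 0 + 0 = 0 → 0
  G: 255 − 204 = 51 → 51
  B: 0 + 0 = 0 → 0
  → #003300
84% tone:
  R: 0 + 107.52 = 107.52 → 108
  G: 255 − 106.68 = 148.32 → 148
  B: 0 + 107.52 = 107.52 → 108
  → #6C946C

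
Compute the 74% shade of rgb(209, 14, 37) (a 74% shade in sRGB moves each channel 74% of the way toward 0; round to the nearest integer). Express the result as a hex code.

Per channel, c → c + 0.74(0 − c):
  R: 209 + 0.74×(0−209) = 209 − 154.66 = 54.34 → 54
  G: 14 − 10.36 = 3.64 → 4
  B: 37 + 0.74×(0−37) = 37 − 27.38 = 9.62 → 10
rgb(54, 4, 10) = #36040A.

#36040A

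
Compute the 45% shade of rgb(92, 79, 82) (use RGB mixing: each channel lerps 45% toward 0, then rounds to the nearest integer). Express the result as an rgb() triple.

Per channel, c → c + 0.45(0 − c):
  R: 92 + 0.45×(0−92) = 92 − 41.4 = 50.6 → 51
  G: 79 − 35.55 = 43.45 → 43
  B: 82 − 36.9 = 45.1 → 45

rgb(51, 43, 45)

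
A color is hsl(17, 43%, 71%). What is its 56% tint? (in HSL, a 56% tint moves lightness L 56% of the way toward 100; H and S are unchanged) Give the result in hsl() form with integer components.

hsl(17, 43%, 87%)

L moves 56% from 71 toward 100: 71 + 16.24 = 87.24 → 87.
H and S are unchanged.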